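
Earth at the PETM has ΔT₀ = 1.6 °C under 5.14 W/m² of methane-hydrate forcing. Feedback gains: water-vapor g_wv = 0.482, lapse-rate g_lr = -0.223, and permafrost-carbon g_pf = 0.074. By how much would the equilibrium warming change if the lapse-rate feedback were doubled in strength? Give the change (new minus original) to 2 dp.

Original: g = 0.333, ΔT = 1.6/(1−0.333) = 2.3988 °C.
With doubled lapse-rate: g' = 0.11, ΔT' = 1.6/(1−0.11) = 1.7978 °C.
Change = 1.7978 − 2.3988 = -0.60 °C.

-0.60 °C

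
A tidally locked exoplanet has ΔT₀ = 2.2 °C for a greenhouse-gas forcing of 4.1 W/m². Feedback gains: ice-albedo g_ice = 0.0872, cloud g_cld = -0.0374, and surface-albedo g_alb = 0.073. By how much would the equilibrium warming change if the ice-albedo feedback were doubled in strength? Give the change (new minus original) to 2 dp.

0.28 °C

Original: g = 0.1228, ΔT = 2.2/(1−0.1228) = 2.5080 °C.
With doubled ice-albedo: g' = 0.21, ΔT' = 2.2/(1−0.21) = 2.7848 °C.
Change = 2.7848 − 2.5080 = 0.28 °C.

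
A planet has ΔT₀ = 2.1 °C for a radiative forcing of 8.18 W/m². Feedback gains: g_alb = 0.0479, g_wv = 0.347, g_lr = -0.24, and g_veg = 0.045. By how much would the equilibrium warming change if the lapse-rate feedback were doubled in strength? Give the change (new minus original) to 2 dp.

Original: g = 0.1999, ΔT = 2.1/(1−0.1999) = 2.6247 °C.
With doubled lapse-rate: g' = -0.0401, ΔT' = 2.1/(1+0.0401) = 2.0190 °C.
Change = 2.0190 − 2.6247 = -0.61 °C.

-0.61 °C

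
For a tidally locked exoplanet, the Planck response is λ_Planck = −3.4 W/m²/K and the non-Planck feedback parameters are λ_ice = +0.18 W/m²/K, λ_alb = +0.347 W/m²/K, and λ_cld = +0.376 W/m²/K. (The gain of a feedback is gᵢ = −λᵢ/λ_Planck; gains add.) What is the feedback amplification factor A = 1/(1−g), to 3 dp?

Convert to gains: g_ice = 0.18/3.4 = 0.05294; g_alb = 0.347/3.4 = 0.1021; g_cld = 0.376/3.4 = 0.1106.
Total gain g = 0.26564.
A = 1/(1 − 0.26564) = 1.362.

1.362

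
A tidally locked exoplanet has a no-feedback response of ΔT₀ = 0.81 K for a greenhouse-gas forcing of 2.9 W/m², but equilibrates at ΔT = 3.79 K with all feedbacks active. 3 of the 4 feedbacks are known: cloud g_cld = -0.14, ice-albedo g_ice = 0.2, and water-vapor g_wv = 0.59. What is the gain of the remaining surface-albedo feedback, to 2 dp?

0.14

Amplification A = ΔT/ΔT₀ = 3.79/0.81 = 4.679.
Total gain g = 1 − 1/A = 1 − 1/4.679 = 0.7863.
Known gains sum to -0.14 + 0.2 + 0.59 = 0.65.
g_alb = 0.7863 − 0.65 = 0.14.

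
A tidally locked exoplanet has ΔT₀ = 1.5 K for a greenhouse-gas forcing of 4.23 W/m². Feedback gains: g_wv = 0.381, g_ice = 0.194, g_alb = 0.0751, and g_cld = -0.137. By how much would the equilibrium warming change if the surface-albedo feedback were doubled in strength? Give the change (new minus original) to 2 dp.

0.56 K

Original: g = 0.5131, ΔT = 1.5/(1−0.5131) = 3.0807 K.
With doubled surface-albedo: g' = 0.5882, ΔT' = 1.5/(1−0.5882) = 3.6425 K.
Change = 3.6425 − 3.0807 = 0.56 K.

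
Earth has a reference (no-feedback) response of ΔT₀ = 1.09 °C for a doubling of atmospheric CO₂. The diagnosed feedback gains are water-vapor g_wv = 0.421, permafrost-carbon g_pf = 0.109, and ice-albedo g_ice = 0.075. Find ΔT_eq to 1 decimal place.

2.8 °C

Total gain g = 0.421 + 0.109 + 0.075 = 0.605.
Amplification A = 1/(1 − 0.605) = 2.532.
ΔT = 1.09 × 2.532 = 2.8 °C.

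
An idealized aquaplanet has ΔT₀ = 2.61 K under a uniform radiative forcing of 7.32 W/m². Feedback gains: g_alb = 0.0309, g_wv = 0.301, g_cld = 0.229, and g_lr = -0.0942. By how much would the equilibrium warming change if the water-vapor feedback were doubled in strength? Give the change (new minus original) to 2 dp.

Original: g = 0.4667, ΔT = 2.61/(1−0.4667) = 4.8941 K.
With doubled water-vapor: g' = 0.7677, ΔT' = 2.61/(1−0.7677) = 11.2355 K.
Change = 11.2355 − 4.8941 = 6.34 K.

6.34 K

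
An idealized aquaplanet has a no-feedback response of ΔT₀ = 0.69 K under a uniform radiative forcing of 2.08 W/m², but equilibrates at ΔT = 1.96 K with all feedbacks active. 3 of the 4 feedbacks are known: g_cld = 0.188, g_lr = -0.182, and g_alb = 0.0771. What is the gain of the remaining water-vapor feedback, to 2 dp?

Amplification A = ΔT/ΔT₀ = 1.96/0.69 = 2.841.
Total gain g = 1 − 1/A = 1 − 1/2.841 = 0.648.
Known gains sum to 0.188 − 0.182 + 0.0771 = 0.0831.
g_wv = 0.648 − 0.0831 = 0.56.

0.56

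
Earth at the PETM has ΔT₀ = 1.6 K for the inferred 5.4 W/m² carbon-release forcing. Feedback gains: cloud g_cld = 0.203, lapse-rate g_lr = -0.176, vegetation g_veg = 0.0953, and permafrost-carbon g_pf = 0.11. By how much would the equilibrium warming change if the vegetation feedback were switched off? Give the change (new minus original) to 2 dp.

Original: g = 0.2323, ΔT = 1.6/(1−0.2323) = 2.0841 K.
Without vegetation: g' = 0.137, ΔT' = 1.6/(1−0.137) = 1.8540 K.
Change = 1.8540 − 2.0841 = -0.23 K.

-0.23 K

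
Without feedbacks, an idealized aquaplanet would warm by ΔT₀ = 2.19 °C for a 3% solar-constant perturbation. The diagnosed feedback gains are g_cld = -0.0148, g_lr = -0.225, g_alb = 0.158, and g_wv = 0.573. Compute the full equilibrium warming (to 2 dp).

4.30 °C

Total gain g = -0.0148 − 0.225 + 0.158 + 0.573 = 0.4912.
Amplification A = 1/(1 − 0.4912) = 1.965.
ΔT = 2.19 × 1.965 = 4.30 °C.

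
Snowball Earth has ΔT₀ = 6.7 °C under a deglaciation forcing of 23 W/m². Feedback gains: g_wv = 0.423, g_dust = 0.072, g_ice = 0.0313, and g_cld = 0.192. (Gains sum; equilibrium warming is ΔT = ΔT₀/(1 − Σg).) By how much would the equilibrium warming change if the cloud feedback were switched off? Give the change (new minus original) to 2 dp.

Original: g = 0.7183, ΔT = 6.7/(1−0.7183) = 23.7842 °C.
Without cloud: g' = 0.5263, ΔT' = 6.7/(1−0.5263) = 14.1440 °C.
Change = 14.1440 − 23.7842 = -9.64 °C.

-9.64 °C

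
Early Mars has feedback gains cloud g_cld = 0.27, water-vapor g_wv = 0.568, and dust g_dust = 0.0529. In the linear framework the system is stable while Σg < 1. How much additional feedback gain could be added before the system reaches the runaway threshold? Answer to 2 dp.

0.11

Current total gain = 0.27 + 0.568 + 0.0529 = 0.8909.
Margin to runaway = 1 − 0.8909 = 0.11.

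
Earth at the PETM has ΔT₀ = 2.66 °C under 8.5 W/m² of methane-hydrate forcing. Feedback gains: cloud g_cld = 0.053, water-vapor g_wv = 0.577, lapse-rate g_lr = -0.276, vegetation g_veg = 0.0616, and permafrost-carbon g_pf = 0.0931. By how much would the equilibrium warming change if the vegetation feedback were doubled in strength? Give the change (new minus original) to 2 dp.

Original: g = 0.5087, ΔT = 2.66/(1−0.5087) = 5.4142 °C.
With doubled vegetation: g' = 0.5703, ΔT' = 2.66/(1−0.5703) = 6.1904 °C.
Change = 6.1904 − 5.4142 = 0.78 °C.

0.78 °C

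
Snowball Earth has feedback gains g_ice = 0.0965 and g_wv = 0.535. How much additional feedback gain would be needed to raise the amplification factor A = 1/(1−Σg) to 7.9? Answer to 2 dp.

0.24

Current total gain = 0.6315.
Target gain for A = 7.9: g* = 1 − 1/7.9 = 0.8734.
Additional gain needed = 0.8734 − 0.6315 = 0.24.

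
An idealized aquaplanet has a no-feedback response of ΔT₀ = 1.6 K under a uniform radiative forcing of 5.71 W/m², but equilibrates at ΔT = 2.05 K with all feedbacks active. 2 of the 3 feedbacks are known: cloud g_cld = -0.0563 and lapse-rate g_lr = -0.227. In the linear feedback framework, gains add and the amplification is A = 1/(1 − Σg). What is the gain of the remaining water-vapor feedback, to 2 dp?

Amplification A = ΔT/ΔT₀ = 2.05/1.6 = 1.281.
Total gain g = 1 − 1/A = 1 − 1/1.281 = 0.2194.
Known gains sum to -0.0563 − 0.227 = -0.2833.
g_wv = 0.2194 + 0.2833 = 0.50.

0.50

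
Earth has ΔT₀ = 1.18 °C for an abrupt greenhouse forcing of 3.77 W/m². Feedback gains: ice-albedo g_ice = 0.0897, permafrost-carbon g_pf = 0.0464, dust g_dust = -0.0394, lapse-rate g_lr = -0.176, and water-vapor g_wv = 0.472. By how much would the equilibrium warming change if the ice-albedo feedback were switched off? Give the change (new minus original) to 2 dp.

-0.25 °C

Original: g = 0.3927, ΔT = 1.18/(1−0.3927) = 1.9430 °C.
Without ice-albedo: g' = 0.303, ΔT' = 1.18/(1−0.303) = 1.6930 °C.
Change = 1.6930 − 1.9430 = -0.25 °C.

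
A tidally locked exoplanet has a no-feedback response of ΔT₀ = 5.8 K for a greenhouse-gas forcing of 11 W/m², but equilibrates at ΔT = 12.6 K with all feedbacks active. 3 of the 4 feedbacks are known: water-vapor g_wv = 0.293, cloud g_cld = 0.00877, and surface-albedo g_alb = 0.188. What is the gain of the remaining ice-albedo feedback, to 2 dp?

0.05

Amplification A = ΔT/ΔT₀ = 12.6/5.8 = 2.172.
Total gain g = 1 − 1/A = 1 − 1/2.172 = 0.5396.
Known gains sum to 0.293 + 0.00877 + 0.188 = 0.48977.
g_ice = 0.5396 − 0.48977 = 0.05.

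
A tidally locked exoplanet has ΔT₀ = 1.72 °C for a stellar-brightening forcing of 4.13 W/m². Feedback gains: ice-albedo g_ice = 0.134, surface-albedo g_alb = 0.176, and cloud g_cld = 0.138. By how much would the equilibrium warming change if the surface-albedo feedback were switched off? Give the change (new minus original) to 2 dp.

-0.75 °C

Original: g = 0.448, ΔT = 1.72/(1−0.448) = 3.1159 °C.
Without surface-albedo: g' = 0.272, ΔT' = 1.72/(1−0.272) = 2.3626 °C.
Change = 2.3626 − 3.1159 = -0.75 °C.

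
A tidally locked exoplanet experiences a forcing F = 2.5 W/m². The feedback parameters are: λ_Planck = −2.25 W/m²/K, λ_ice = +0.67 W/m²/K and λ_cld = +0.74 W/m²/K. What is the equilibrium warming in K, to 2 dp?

Net feedback parameter λ = (−2.25) + (+0.67) + (+0.74) = -0.84 W/m²/K.
ΔT = −F/λ = −2.5/(-0.84) = 2.98 K.

2.98 K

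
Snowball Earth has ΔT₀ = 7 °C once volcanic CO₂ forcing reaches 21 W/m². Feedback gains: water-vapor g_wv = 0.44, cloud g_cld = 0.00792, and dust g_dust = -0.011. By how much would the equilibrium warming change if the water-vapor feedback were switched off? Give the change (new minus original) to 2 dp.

-5.45 °C

Original: g = 0.43692, ΔT = 7/(1−0.43692) = 12.4316 °C.
Without water-vapor: g' = -0.00308, ΔT' = 7/(1+0.00308) = 6.9785 °C.
Change = 6.9785 − 12.4316 = -5.45 °C.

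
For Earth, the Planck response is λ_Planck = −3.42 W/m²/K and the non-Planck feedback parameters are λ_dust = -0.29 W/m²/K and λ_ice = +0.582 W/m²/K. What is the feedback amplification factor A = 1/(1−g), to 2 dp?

Convert to gains: g_dust = -0.29/3.42 = -0.0848; g_ice = 0.582/3.42 = 0.1702.
Total gain g = 0.0854.
A = 1/(1 − 0.0854) = 1.09.

1.09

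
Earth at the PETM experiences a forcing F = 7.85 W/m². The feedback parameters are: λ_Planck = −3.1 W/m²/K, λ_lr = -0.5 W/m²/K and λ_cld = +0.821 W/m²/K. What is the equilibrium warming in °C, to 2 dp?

Net feedback parameter λ = (−3.1) + (-0.5) + (+0.821) = -2.779 W/m²/K.
ΔT = −F/λ = −7.85/(-2.779) = 2.82 °C.

2.82 °C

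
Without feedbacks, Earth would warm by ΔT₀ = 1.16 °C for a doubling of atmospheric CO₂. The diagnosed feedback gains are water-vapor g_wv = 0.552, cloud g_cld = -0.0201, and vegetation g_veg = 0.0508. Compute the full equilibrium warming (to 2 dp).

2.78 °C

Total gain g = 0.552 − 0.0201 + 0.0508 = 0.5827.
Amplification A = 1/(1 − 0.5827) = 2.396.
ΔT = 1.16 × 2.396 = 2.78 °C.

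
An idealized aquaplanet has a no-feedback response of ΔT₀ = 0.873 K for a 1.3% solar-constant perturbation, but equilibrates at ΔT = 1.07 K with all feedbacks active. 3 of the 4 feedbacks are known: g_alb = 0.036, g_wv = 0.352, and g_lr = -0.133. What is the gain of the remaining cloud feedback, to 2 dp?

-0.07

Amplification A = ΔT/ΔT₀ = 1.07/0.873 = 1.226.
Total gain g = 1 − 1/A = 1 − 1/1.226 = 0.1843.
Known gains sum to 0.036 + 0.352 − 0.133 = 0.255.
g_cld = 0.1843 − 0.255 = -0.07.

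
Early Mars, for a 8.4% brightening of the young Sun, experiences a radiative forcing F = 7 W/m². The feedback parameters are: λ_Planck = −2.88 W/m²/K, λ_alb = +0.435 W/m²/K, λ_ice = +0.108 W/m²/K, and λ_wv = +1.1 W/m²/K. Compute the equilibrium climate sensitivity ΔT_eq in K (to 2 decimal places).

5.66 K

Net feedback parameter λ = (−2.88) + (+0.435) + (+0.108) + (+1.1) = -1.237 W/m²/K.
ΔT = −F/λ = −7/(-1.237) = 5.66 K.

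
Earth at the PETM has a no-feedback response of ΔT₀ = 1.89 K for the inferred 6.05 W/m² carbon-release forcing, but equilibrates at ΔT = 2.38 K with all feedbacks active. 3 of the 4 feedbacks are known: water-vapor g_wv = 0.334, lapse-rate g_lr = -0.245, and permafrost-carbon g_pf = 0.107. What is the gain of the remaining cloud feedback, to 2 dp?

Amplification A = ΔT/ΔT₀ = 2.38/1.89 = 1.259.
Total gain g = 1 − 1/A = 1 − 1/1.259 = 0.2057.
Known gains sum to 0.334 − 0.245 + 0.107 = 0.196.
g_cld = 0.2057 − 0.196 = 0.01.

0.01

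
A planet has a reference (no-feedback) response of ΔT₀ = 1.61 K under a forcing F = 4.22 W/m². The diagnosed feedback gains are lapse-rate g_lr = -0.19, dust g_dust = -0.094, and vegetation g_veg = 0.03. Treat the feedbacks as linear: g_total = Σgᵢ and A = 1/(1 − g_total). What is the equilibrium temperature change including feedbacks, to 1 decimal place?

1.3 K

Total gain g = -0.19 − 0.094 + 0.03 = -0.254.
Amplification A = 1/(1 + 0.254) = 0.7974.
ΔT = 1.61 × 0.7974 = 1.3 K.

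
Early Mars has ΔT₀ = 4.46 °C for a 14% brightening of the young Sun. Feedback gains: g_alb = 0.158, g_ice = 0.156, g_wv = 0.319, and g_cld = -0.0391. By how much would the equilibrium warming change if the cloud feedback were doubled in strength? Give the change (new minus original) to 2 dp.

-0.96 °C

Original: g = 0.5939, ΔT = 4.46/(1−0.5939) = 10.9825 °C.
With doubled cloud: g' = 0.5548, ΔT' = 4.46/(1−0.5548) = 10.0180 °C.
Change = 10.0180 − 10.9825 = -0.96 °C.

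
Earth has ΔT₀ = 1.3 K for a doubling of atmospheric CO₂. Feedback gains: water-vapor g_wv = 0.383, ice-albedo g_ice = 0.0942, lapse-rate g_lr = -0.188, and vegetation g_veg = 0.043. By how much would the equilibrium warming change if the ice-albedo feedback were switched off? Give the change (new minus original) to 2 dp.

Original: g = 0.3322, ΔT = 1.3/(1−0.3322) = 1.9467 K.
Without ice-albedo: g' = 0.238, ΔT' = 1.3/(1−0.238) = 1.7060 K.
Change = 1.7060 − 1.9467 = -0.24 K.

-0.24 K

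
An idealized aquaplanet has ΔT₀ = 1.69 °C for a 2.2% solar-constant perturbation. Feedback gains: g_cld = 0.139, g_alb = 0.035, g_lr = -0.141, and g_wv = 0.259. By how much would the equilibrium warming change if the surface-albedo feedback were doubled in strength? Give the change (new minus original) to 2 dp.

Original: g = 0.292, ΔT = 1.69/(1−0.292) = 2.3870 °C.
With doubled surface-albedo: g' = 0.327, ΔT' = 1.69/(1−0.327) = 2.5111 °C.
Change = 2.5111 − 2.3870 = 0.12 °C.

0.12 °C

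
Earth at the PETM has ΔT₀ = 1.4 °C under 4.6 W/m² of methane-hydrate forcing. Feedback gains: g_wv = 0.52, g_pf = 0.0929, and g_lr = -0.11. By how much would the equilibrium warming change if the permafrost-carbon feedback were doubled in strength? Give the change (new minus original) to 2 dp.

Original: g = 0.5029, ΔT = 1.4/(1−0.5029) = 2.8163 °C.
With doubled permafrost-carbon: g' = 0.5958, ΔT' = 1.4/(1−0.5958) = 3.4636 °C.
Change = 3.4636 − 2.8163 = 0.65 °C.

0.65 °C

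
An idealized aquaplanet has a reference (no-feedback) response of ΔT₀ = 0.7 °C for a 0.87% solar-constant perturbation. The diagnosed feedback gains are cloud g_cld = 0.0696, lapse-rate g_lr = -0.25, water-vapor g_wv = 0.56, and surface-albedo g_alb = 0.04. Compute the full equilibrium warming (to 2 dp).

1.21 °C

Total gain g = 0.0696 − 0.25 + 0.56 + 0.04 = 0.4196.
Amplification A = 1/(1 − 0.4196) = 1.723.
ΔT = 0.7 × 1.723 = 1.21 °C.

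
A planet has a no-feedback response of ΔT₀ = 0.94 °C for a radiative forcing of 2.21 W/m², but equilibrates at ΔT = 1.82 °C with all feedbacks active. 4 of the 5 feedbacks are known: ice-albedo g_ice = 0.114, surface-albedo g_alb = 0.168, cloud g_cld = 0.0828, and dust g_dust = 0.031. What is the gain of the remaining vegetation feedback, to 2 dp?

Amplification A = ΔT/ΔT₀ = 1.82/0.94 = 1.936.
Total gain g = 1 − 1/A = 1 − 1/1.936 = 0.4835.
Known gains sum to 0.114 + 0.168 + 0.0828 + 0.031 = 0.3958.
g_veg = 0.4835 − 0.3958 = 0.09.

0.09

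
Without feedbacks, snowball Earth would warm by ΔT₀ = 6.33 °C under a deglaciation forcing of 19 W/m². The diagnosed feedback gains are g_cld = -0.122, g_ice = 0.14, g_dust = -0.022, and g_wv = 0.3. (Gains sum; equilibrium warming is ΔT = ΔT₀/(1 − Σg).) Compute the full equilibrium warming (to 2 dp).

8.99 °C

Total gain g = -0.122 + 0.14 − 0.022 + 0.3 = 0.296.
Amplification A = 1/(1 − 0.296) = 1.42.
ΔT = 6.33 × 1.42 = 8.99 °C.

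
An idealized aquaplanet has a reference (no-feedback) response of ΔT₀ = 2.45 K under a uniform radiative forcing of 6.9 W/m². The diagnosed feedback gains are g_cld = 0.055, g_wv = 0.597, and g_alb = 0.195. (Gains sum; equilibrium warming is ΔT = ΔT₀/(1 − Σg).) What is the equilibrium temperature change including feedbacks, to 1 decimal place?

16.0 K

Total gain g = 0.055 + 0.597 + 0.195 = 0.847.
Amplification A = 1/(1 − 0.847) = 6.536.
ΔT = 2.45 × 6.536 = 16.0 K.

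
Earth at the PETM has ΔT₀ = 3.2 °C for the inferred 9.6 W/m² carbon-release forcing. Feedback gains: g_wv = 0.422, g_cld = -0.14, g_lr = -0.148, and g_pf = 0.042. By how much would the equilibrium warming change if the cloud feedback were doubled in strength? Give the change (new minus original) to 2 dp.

Original: g = 0.176, ΔT = 3.2/(1−0.176) = 3.8835 °C.
With doubled cloud: g' = 0.036, ΔT' = 3.2/(1−0.036) = 3.3195 °C.
Change = 3.3195 − 3.8835 = -0.56 °C.

-0.56 °C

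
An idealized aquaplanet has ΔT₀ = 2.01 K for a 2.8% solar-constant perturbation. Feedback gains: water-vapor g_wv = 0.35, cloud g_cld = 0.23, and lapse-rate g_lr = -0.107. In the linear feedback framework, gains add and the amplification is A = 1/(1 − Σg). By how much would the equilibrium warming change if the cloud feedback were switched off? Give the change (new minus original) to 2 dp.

Original: g = 0.473, ΔT = 2.01/(1−0.473) = 3.8140 K.
Without cloud: g' = 0.243, ΔT' = 2.01/(1−0.243) = 2.6552 K.
Change = 2.6552 − 3.8140 = -1.16 K.

-1.16 K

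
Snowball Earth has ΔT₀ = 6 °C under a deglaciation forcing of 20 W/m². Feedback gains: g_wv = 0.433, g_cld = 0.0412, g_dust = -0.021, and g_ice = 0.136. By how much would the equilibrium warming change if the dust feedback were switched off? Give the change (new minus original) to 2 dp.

Original: g = 0.5892, ΔT = 6/(1−0.5892) = 14.6056 °C.
Without dust: g' = 0.6102, ΔT' = 6/(1−0.6102) = 15.3925 °C.
Change = 15.3925 − 14.6056 = 0.79 °C.

0.79 °C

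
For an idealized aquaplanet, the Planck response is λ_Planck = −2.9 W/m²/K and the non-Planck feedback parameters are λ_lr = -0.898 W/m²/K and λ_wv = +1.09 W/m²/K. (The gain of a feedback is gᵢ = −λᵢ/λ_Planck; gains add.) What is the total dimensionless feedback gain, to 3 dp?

0.066

Convert to gains: g_lr = -0.898/2.9 = -0.3097; g_wv = 1.09/2.9 = 0.3759.
Total gain g = 0.0662.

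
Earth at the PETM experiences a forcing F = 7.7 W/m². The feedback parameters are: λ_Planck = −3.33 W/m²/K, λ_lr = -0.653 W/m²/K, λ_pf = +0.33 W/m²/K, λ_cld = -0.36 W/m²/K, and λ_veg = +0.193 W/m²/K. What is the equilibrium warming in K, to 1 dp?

Net feedback parameter λ = (−3.33) + (-0.653) + (+0.33) + (-0.36) + (+0.193) = -3.82 W/m²/K.
ΔT = −F/λ = −7.7/(-3.82) = 2.0 K.

2.0 K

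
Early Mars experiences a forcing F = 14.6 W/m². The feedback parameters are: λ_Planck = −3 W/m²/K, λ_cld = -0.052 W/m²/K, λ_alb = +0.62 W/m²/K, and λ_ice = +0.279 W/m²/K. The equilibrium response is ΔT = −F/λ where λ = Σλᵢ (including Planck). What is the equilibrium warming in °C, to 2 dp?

Net feedback parameter λ = (−3) + (-0.052) + (+0.62) + (+0.279) = -2.153 W/m²/K.
ΔT = −F/λ = −14.6/(-2.153) = 6.78 °C.

6.78 °C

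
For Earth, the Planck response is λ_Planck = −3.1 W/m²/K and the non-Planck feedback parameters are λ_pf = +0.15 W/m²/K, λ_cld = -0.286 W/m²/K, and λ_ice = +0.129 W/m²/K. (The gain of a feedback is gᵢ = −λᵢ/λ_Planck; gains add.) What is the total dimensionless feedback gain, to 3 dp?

Convert to gains: g_pf = 0.15/3.1 = 0.04839; g_cld = -0.286/3.1 = -0.09226; g_ice = 0.129/3.1 = 0.04161.
Total gain g = -0.00226.

-0.002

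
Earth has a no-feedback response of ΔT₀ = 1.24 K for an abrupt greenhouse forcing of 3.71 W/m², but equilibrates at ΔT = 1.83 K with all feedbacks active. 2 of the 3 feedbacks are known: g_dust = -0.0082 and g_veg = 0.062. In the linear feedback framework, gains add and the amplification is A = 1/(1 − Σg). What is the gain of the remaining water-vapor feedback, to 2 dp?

0.27

Amplification A = ΔT/ΔT₀ = 1.83/1.24 = 1.476.
Total gain g = 1 − 1/A = 1 − 1/1.476 = 0.3225.
Known gains sum to -0.0082 + 0.062 = 0.0538.
g_wv = 0.3225 − 0.0538 = 0.27.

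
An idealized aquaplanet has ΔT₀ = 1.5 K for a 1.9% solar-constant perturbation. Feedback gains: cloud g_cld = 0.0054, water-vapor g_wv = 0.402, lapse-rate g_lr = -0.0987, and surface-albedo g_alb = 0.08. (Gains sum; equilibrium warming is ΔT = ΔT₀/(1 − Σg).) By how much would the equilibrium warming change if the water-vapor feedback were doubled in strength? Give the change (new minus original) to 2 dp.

Original: g = 0.3887, ΔT = 1.5/(1−0.3887) = 2.4538 K.
With doubled water-vapor: g' = 0.7907, ΔT' = 1.5/(1−0.7907) = 7.1667 K.
Change = 7.1667 − 2.4538 = 4.71 K.

4.71 K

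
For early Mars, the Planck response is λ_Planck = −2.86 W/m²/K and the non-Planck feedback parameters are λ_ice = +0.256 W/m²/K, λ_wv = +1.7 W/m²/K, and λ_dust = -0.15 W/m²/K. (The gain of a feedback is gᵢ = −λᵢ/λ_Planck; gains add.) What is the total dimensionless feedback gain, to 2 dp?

0.63

Convert to gains: g_ice = 0.256/2.86 = 0.08951; g_wv = 1.7/2.86 = 0.5944; g_dust = -0.15/2.86 = -0.05245.
Total gain g = 0.63146.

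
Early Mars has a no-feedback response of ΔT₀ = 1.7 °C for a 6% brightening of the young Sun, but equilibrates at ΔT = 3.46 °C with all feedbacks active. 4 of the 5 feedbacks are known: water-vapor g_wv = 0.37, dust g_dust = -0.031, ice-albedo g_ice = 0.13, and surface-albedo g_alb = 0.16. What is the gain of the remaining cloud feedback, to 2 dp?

Amplification A = ΔT/ΔT₀ = 3.46/1.7 = 2.035.
Total gain g = 1 − 1/A = 1 − 1/2.035 = 0.5086.
Known gains sum to 0.37 − 0.031 + 0.13 + 0.16 = 0.629.
g_cld = 0.5086 − 0.629 = -0.12.

-0.12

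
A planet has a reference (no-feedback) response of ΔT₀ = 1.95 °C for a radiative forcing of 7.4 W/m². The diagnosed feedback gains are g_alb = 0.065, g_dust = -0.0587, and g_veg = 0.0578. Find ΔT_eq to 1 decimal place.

2.1 °C

Total gain g = 0.065 − 0.0587 + 0.0578 = 0.0641.
Amplification A = 1/(1 − 0.0641) = 1.068.
ΔT = 1.95 × 1.068 = 2.1 °C.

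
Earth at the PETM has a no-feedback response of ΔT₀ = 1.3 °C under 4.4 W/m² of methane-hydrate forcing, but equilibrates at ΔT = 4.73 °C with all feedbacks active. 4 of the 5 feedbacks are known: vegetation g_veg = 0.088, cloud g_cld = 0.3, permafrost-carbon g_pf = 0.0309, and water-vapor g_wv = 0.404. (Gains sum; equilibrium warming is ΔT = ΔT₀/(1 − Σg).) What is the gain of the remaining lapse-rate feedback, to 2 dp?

-0.10

Amplification A = ΔT/ΔT₀ = 4.73/1.3 = 3.638.
Total gain g = 1 − 1/A = 1 − 1/3.638 = 0.7251.
Known gains sum to 0.088 + 0.3 + 0.0309 + 0.404 = 0.8229.
g_lr = 0.7251 − 0.8229 = -0.10.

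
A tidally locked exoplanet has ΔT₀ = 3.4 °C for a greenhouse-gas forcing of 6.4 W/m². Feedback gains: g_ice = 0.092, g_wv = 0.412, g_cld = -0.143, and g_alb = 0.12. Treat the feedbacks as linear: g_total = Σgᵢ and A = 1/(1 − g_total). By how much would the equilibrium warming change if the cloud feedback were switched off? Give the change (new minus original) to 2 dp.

2.49 °C

Original: g = 0.481, ΔT = 3.4/(1−0.481) = 6.5511 °C.
Without cloud: g' = 0.624, ΔT' = 3.4/(1−0.624) = 9.0426 °C.
Change = 9.0426 − 6.5511 = 2.49 °C.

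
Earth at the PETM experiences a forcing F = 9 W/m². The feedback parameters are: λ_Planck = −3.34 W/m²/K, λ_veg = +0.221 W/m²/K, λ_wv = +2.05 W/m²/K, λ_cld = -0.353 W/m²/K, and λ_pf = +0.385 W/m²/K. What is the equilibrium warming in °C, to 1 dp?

8.7 °C

Net feedback parameter λ = (−3.34) + (+0.221) + (+2.05) + (-0.353) + (+0.385) = -1.037 W/m²/K.
ΔT = −F/λ = −9/(-1.037) = 8.7 °C.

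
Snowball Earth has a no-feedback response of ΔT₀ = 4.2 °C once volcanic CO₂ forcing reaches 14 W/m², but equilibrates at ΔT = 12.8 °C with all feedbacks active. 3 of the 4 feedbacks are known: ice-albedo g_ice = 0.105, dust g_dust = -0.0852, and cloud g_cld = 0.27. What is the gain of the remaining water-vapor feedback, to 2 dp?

0.38

Amplification A = ΔT/ΔT₀ = 12.8/4.2 = 3.048.
Total gain g = 1 − 1/A = 1 − 1/3.048 = 0.6719.
Known gains sum to 0.105 − 0.0852 + 0.27 = 0.2898.
g_wv = 0.6719 − 0.2898 = 0.38.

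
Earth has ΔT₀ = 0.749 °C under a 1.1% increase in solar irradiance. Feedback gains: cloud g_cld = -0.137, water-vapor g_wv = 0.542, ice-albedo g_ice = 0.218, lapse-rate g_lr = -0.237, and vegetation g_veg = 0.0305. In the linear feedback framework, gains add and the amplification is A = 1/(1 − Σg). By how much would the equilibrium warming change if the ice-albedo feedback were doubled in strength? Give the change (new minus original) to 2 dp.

Original: g = 0.4165, ΔT = 0.749/(1−0.4165) = 1.2836 °C.
With doubled ice-albedo: g' = 0.6345, ΔT' = 0.749/(1−0.6345) = 2.0492 °C.
Change = 2.0492 − 1.2836 = 0.77 °C.

0.77 °C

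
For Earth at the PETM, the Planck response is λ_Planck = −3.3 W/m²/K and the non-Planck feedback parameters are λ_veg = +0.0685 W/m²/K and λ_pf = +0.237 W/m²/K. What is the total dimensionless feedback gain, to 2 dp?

Convert to gains: g_veg = 0.0685/3.3 = 0.02076; g_pf = 0.237/3.3 = 0.07182.
Total gain g = 0.09258.

0.09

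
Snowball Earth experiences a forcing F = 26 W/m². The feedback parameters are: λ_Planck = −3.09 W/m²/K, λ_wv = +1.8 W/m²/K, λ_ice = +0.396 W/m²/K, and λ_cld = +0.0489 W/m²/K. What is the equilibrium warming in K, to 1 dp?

Net feedback parameter λ = (−3.09) + (+1.8) + (+0.396) + (+0.0489) = -0.8451 W/m²/K.
ΔT = −F/λ = −26/(-0.8451) = 30.8 K.

30.8 K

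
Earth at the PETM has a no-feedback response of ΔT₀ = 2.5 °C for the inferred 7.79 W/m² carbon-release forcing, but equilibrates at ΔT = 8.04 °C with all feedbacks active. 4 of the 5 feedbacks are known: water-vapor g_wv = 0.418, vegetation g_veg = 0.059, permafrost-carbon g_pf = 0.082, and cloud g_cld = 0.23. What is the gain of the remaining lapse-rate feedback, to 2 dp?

-0.10

Amplification A = ΔT/ΔT₀ = 8.04/2.5 = 3.216.
Total gain g = 1 − 1/A = 1 − 1/3.216 = 0.6891.
Known gains sum to 0.418 + 0.059 + 0.082 + 0.23 = 0.789.
g_lr = 0.6891 − 0.789 = -0.10.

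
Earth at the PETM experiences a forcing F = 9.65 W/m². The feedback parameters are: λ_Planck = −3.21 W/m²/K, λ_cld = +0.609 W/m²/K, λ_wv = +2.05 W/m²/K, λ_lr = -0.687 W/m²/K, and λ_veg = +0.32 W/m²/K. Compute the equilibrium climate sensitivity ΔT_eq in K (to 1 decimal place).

Net feedback parameter λ = (−3.21) + (+0.609) + (+2.05) + (-0.687) + (+0.32) = -0.918 W/m²/K.
ΔT = −F/λ = −9.65/(-0.918) = 10.5 K.

10.5 K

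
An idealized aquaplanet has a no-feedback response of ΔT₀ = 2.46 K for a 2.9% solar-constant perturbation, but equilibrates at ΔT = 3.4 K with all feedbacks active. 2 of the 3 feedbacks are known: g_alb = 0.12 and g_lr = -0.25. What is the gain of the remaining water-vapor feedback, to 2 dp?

Amplification A = ΔT/ΔT₀ = 3.4/2.46 = 1.382.
Total gain g = 1 − 1/A = 1 − 1/1.382 = 0.2764.
Known gains sum to 0.12 − 0.25 = -0.13.
g_wv = 0.2764 + 0.13 = 0.41.

0.41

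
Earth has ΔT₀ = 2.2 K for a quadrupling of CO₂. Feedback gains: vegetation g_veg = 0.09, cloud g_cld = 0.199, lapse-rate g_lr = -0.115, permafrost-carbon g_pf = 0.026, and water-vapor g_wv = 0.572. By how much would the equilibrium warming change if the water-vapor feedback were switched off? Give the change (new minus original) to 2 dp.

Original: g = 0.772, ΔT = 2.2/(1−0.772) = 9.6491 K.
Without water-vapor: g' = 0.2, ΔT' = 2.2/(1−0.2) = 2.7500 K.
Change = 2.7500 − 9.6491 = -6.90 K.

-6.90 K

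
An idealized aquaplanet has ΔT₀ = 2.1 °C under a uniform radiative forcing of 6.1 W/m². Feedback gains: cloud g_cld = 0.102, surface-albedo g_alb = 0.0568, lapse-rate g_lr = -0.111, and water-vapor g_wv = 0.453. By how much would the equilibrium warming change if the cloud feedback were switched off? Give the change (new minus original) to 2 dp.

-0.71 °C

Original: g = 0.5008, ΔT = 2.1/(1−0.5008) = 4.2067 °C.
Without cloud: g' = 0.3988, ΔT' = 2.1/(1−0.3988) = 3.4930 °C.
Change = 3.4930 − 4.2067 = -0.71 °C.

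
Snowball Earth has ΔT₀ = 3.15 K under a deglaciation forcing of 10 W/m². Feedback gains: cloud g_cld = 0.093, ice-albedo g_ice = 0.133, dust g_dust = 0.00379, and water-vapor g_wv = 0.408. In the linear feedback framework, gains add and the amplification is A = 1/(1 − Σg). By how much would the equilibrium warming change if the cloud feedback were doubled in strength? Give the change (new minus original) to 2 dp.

Original: g = 0.63779, ΔT = 3.15/(1−0.63779) = 8.6966 K.
With doubled cloud: g' = 0.73079, ΔT' = 3.15/(1−0.73079) = 11.7009 K.
Change = 11.7009 − 8.6966 = 3.00 K.

3.00 K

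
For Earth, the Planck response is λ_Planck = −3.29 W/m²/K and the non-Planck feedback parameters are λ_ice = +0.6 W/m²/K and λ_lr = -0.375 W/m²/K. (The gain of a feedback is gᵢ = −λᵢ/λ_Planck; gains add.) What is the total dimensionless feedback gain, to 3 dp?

0.068

Convert to gains: g_ice = 0.6/3.29 = 0.1824; g_lr = -0.375/3.29 = -0.114.
Total gain g = 0.0684.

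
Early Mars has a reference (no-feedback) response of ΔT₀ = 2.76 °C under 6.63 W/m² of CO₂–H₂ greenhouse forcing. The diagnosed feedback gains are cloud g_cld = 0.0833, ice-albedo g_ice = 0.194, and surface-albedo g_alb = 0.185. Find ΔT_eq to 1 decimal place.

Total gain g = 0.0833 + 0.194 + 0.185 = 0.4623.
Amplification A = 1/(1 − 0.4623) = 1.86.
ΔT = 2.76 × 1.86 = 5.1 °C.

5.1 °C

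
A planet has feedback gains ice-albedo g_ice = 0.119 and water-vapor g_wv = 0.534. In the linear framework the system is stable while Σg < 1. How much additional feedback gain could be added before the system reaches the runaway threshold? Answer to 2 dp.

Current total gain = 0.119 + 0.534 = 0.653.
Margin to runaway = 1 − 0.653 = 0.35.

0.35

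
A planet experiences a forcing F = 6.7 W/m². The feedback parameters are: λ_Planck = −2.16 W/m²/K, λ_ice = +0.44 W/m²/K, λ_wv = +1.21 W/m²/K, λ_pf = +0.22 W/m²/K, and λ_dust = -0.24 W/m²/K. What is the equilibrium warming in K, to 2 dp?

12.64 K

Net feedback parameter λ = (−2.16) + (+0.44) + (+1.21) + (+0.22) + (-0.24) = -0.53 W/m²/K.
ΔT = −F/λ = −6.7/(-0.53) = 12.64 K.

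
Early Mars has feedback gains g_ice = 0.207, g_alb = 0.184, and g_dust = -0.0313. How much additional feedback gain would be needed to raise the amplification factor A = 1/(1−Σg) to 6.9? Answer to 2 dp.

Current total gain = 0.3597.
Target gain for A = 6.9: g* = 1 − 1/6.9 = 0.8551.
Additional gain needed = 0.8551 − 0.3597 = 0.50.

0.50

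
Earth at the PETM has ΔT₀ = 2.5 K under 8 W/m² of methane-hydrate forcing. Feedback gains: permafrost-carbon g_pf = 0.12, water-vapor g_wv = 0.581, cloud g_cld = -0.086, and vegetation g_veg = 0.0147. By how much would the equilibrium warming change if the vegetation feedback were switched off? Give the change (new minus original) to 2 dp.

-0.26 K

Original: g = 0.6297, ΔT = 2.5/(1−0.6297) = 6.7513 K.
Without vegetation: g' = 0.615, ΔT' = 2.5/(1−0.615) = 6.4935 K.
Change = 6.4935 − 6.7513 = -0.26 K.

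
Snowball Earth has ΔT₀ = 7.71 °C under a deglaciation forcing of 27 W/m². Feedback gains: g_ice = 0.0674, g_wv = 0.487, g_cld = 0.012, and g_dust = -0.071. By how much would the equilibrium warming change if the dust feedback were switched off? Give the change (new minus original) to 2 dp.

2.50 °C

Original: g = 0.4954, ΔT = 7.71/(1−0.4954) = 15.2794 °C.
Without dust: g' = 0.5664, ΔT' = 7.71/(1−0.5664) = 17.7814 °C.
Change = 17.7814 − 15.2794 = 2.50 °C.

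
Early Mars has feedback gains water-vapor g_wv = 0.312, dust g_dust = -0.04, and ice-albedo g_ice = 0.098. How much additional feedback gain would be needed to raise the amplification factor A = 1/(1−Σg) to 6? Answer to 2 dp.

Current total gain = 0.37.
Target gain for A = 6: g* = 1 − 1/6 = 0.8333.
Additional gain needed = 0.8333 − 0.37 = 0.46.

0.46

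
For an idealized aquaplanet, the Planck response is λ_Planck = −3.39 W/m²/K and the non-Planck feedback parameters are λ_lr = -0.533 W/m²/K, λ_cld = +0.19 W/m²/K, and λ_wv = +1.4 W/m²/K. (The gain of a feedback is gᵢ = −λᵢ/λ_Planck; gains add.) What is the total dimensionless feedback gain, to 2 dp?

Convert to gains: g_lr = -0.533/3.39 = -0.1572; g_cld = 0.19/3.39 = 0.05605; g_wv = 1.4/3.39 = 0.413.
Total gain g = 0.31185.

0.31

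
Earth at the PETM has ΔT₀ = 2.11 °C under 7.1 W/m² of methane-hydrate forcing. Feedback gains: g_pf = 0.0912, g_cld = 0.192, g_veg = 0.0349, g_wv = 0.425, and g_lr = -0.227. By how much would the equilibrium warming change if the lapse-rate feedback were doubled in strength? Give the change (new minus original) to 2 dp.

-1.39 °C

Original: g = 0.5161, ΔT = 2.11/(1−0.5161) = 4.3604 °C.
With doubled lapse-rate: g' = 0.2891, ΔT' = 2.11/(1−0.2891) = 2.9681 °C.
Change = 2.9681 − 4.3604 = -1.39 °C.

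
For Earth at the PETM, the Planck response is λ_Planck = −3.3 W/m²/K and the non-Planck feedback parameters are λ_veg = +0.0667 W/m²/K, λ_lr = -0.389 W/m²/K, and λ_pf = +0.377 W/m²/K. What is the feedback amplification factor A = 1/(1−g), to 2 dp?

Convert to gains: g_veg = 0.0667/3.3 = 0.02021; g_lr = -0.389/3.3 = -0.1179; g_pf = 0.377/3.3 = 0.1142.
Total gain g = 0.01651.
A = 1/(1 − 0.01651) = 1.02.

1.02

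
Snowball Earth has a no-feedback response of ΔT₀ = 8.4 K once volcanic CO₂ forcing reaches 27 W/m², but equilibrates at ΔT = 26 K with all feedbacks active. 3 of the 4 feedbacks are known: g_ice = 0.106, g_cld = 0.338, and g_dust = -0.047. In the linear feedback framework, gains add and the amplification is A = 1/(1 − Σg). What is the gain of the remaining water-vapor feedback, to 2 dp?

0.28

Amplification A = ΔT/ΔT₀ = 26/8.4 = 3.095.
Total gain g = 1 − 1/A = 1 − 1/3.095 = 0.6769.
Known gains sum to 0.106 + 0.338 − 0.047 = 0.397.
g_wv = 0.6769 − 0.397 = 0.28.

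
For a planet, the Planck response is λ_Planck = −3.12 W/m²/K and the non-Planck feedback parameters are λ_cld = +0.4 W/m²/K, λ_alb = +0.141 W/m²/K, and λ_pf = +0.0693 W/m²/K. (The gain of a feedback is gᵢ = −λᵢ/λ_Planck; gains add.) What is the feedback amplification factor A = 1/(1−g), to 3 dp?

Convert to gains: g_cld = 0.4/3.12 = 0.1282; g_alb = 0.141/3.12 = 0.04519; g_pf = 0.0693/3.12 = 0.02221.
Total gain g = 0.1956.
A = 1/(1 − 0.1956) = 1.243.

1.243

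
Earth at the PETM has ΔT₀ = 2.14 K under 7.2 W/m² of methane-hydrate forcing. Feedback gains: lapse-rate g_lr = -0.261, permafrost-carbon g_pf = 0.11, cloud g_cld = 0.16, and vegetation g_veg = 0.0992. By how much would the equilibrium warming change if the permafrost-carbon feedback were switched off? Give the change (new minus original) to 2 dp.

Original: g = 0.1082, ΔT = 2.14/(1−0.1082) = 2.3996 K.
Without permafrost-carbon: g' = -0.0018, ΔT' = 2.14/(1+0.0018) = 2.1362 K.
Change = 2.1362 − 2.3996 = -0.26 K.

-0.26 K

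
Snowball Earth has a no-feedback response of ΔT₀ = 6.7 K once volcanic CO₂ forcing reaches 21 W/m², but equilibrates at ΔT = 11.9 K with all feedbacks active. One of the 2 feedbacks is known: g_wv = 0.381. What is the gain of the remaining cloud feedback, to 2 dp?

Amplification A = ΔT/ΔT₀ = 11.9/6.7 = 1.776.
Total gain g = 1 − 1/A = 1 − 1/1.776 = 0.4369.
The known gain is 0.381.
g_cld = 0.4369 − 0.381 = 0.06.

0.06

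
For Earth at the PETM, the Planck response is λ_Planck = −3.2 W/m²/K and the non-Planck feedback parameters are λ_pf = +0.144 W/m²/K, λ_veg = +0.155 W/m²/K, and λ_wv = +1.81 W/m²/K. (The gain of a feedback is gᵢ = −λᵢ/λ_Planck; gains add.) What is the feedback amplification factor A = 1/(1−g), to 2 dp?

Convert to gains: g_pf = 0.144/3.2 = 0.045; g_veg = 0.155/3.2 = 0.04844; g_wv = 1.81/3.2 = 0.5656.
Total gain g = 0.65904.
A = 1/(1 − 0.65904) = 2.93.

2.93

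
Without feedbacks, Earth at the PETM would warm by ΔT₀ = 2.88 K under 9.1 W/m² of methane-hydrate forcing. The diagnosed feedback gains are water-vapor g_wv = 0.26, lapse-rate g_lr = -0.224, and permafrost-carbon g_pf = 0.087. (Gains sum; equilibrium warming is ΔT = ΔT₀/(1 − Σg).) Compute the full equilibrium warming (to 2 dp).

3.28 K

Total gain g = 0.26 − 0.224 + 0.087 = 0.123.
Amplification A = 1/(1 − 0.123) = 1.14.
ΔT = 2.88 × 1.14 = 3.28 K.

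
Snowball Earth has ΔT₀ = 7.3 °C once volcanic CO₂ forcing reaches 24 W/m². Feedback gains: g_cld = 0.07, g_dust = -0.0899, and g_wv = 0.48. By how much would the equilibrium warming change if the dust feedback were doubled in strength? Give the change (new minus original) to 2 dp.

Original: g = 0.4601, ΔT = 7.3/(1−0.4601) = 13.5210 °C.
With doubled dust: g' = 0.3702, ΔT' = 7.3/(1−0.3702) = 11.5910 °C.
Change = 11.5910 − 13.5210 = -1.93 °C.

-1.93 °C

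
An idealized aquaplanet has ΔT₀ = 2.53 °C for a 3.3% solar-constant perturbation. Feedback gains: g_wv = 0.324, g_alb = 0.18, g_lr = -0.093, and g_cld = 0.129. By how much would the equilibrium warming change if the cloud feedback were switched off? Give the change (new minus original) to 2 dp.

Original: g = 0.54, ΔT = 2.53/(1−0.54) = 5.5000 °C.
Without cloud: g' = 0.411, ΔT' = 2.53/(1−0.411) = 4.2954 °C.
Change = 4.2954 − 5.5000 = -1.20 °C.

-1.20 °C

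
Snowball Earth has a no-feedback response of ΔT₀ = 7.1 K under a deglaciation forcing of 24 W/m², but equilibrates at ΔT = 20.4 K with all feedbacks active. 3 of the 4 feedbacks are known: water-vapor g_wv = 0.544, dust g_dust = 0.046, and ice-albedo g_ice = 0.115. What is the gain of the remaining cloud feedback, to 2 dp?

Amplification A = ΔT/ΔT₀ = 20.4/7.1 = 2.873.
Total gain g = 1 − 1/A = 1 − 1/2.873 = 0.6519.
Known gains sum to 0.544 + 0.046 + 0.115 = 0.705.
g_cld = 0.6519 − 0.705 = -0.05.

-0.05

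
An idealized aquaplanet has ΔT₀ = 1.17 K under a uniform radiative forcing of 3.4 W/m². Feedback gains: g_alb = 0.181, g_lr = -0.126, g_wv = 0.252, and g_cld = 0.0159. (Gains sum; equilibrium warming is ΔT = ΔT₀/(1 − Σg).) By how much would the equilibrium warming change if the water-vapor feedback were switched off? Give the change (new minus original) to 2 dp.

Original: g = 0.3229, ΔT = 1.17/(1−0.3229) = 1.7280 K.
Without water-vapor: g' = 0.0709, ΔT' = 1.17/(1−0.0709) = 1.2593 K.
Change = 1.2593 − 1.7280 = -0.47 K.

-0.47 K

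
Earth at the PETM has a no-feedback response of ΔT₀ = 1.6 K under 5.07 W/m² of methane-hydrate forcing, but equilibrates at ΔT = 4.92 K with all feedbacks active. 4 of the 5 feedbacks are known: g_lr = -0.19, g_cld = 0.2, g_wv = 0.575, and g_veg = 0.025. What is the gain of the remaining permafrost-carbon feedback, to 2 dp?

0.06

Amplification A = ΔT/ΔT₀ = 4.92/1.6 = 3.075.
Total gain g = 1 − 1/A = 1 − 1/3.075 = 0.6748.
Known gains sum to -0.19 + 0.2 + 0.575 + 0.025 = 0.61.
g_pf = 0.6748 − 0.61 = 0.06.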